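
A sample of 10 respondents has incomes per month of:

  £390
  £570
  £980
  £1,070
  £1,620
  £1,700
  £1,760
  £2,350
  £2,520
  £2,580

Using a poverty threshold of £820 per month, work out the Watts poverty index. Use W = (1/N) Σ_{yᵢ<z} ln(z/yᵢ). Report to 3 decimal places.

0.111

Below the line: £390, £570 (q = 2 of N = 10).
Log gaps: ln(820/390) = 0.7432; ln(820/570) = 0.3637.
W = 1.106826 / 10 = 0.111.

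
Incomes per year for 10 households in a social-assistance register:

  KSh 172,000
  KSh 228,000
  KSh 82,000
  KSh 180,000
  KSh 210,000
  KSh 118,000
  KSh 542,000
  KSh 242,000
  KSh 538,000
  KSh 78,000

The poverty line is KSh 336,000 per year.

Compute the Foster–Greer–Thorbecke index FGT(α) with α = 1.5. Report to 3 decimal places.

0.307

Below the line: KSh 78,000, KSh 82,000, KSh 118,000, KSh 172,000, KSh 180,000, KSh 210,000, KSh 228,000, KSh 242,000 (q = 8 of N = 10).
Normalized shortfalls: (336000−78000)/336000 = 0.7679; (336000−82000)/336000 = 0.7560; (336000−118000)/336000 = 0.6488; (336000−172000)/336000 = 0.4881; (336000−180000)/336000 = 0.4643; (336000−210000)/336000 = 0.3750; (336000−228000)/336000 = 0.3214; (336000−242000)/336000 = 0.2798.
Raised to α = 1.5: 0.67285; 0.65727; 0.52261; 0.34100; 0.31636; 0.22964; 0.18223; 0.14797.
Sum = 3.069933; FGT(1.5) = 3.069933 / 10 = 0.307.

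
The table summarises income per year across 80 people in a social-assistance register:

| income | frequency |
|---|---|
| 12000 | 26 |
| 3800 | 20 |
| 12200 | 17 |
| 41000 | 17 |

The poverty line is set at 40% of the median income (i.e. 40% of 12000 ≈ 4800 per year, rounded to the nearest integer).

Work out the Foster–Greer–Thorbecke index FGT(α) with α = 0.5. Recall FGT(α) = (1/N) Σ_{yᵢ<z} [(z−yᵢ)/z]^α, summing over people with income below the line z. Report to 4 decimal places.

0.1141

Poor units: 20×3800 (q = 20 of N = 80).
Relative gaps: (4800−3800)/4800 = 0.2083 (×20).
Raised to α = 0.5: 0.45644 (×20).
Sum = 9.128709; FGT(0.5) = 9.128709 / 80 = 0.1141.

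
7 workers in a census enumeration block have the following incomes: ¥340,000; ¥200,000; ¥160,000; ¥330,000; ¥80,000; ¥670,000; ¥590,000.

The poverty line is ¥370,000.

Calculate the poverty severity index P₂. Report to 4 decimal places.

Incomes under z: ¥80,000, ¥160,000, ¥200,000, ¥330,000, ¥340,000 (q = 5 of N = 7).
Shortfall ratios: (370000−80000)/370000 = 0.7838; (370000−160000)/370000 = 0.5676; (370000−200000)/370000 = 0.4595; (370000−330000)/370000 = 0.1081; (370000−340000)/370000 = 0.0811.
Squared: 0.6143; 0.3221; 0.2111; 0.0117; 0.0066.
Sum = 1.165814; P₂ = 1.165814 / 7 = 0.1665.

0.1665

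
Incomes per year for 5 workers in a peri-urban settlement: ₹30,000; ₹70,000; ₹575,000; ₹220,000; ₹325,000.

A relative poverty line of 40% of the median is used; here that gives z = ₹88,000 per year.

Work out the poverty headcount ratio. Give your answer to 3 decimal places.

2 of the 5 workers have income below ₹88,000.
H = 2/5 = 0.400.

0.400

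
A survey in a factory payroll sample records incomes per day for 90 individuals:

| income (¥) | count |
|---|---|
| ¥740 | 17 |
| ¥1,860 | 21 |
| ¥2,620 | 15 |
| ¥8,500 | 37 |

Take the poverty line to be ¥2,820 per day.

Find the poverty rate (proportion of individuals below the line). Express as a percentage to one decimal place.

58.9%

53 of the 90 individuals have income below ¥2,820.
H = 53/90 = 58.9%.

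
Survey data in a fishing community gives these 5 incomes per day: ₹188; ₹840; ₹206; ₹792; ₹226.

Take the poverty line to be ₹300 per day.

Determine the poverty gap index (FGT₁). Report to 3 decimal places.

0.187

Poor units: ₹188, ₹206, ₹226 (q = 3 of N = 5).
Gap ratios (z−y)/z: (300−188)/300 = 0.3733; (300−206)/300 = 0.3133; (300−226)/300 = 0.2467.
Σ = 0.933333. Dividing by the full population N = 5 gives P₁ = 0.187.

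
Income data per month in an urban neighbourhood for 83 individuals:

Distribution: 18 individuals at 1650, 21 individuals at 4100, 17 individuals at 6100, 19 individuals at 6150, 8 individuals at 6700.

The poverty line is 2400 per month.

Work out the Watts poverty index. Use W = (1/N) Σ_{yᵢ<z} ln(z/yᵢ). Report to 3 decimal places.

Incomes under z: 18×1650 (q = 18 of N = 83).
Log shortfalls: ln(2400/1650) = 0.3747 (×18).
W = 6.744482 / 83 = 0.081.

0.081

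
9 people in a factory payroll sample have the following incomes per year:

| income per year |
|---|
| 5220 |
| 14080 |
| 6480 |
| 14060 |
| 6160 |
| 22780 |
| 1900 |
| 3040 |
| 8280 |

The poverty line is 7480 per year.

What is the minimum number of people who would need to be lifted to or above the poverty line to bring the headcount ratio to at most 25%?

3

Currently q = 5 of N = 9 are below the line (H = 0.556).
A headcount ratio of at most 25% allows at most ⌊0.25 × 9⌋ = 2 poor people.
So at least 5 − 2 = 3 must be lifted.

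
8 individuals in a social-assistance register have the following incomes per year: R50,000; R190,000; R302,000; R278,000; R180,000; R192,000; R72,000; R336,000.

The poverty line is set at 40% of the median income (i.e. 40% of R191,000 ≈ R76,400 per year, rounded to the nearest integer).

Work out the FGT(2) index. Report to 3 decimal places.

0.015

Incomes under z: R50,000, R72,000 (q = 2 of N = 8).
Normalized shortfalls: (76400−50000)/76400 = 0.3455; (76400−72000)/76400 = 0.0576.
Squared: 0.1194; 0.0033.
Sum = 0.122721; P₂ = 0.122721 / 8 = 0.015.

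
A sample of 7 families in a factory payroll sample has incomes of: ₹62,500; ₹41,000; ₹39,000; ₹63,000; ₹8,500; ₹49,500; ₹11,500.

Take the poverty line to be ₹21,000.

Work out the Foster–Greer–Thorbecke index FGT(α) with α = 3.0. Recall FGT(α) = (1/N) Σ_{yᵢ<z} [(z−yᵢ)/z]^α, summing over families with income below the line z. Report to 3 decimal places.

0.043

Poor units: ₹8,500, ₹11,500 (q = 2 of N = 7).
Normalized shortfalls: (21000−8500)/21000 = 0.5952; (21000−11500)/21000 = 0.4524.
Raised to α = 3.0: 0.21090; 0.09258.
Sum = 0.303477; FGT(3.0) = 0.303477 / 7 = 0.043.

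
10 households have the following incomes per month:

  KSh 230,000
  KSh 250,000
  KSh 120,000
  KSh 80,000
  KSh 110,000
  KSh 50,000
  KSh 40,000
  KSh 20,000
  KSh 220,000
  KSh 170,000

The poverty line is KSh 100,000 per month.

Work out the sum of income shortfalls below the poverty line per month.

Below z: KSh 20,000, KSh 40,000, KSh 50,000, KSh 80,000 (q = 4 of N = 10).
Individual gaps: 100000−20000 = 80000; 100000−40000 = 60000; 100000−50000 = 50000; 100000−80000 = 20000.
Aggregate gap = KSh 210,000.

KSh 210,000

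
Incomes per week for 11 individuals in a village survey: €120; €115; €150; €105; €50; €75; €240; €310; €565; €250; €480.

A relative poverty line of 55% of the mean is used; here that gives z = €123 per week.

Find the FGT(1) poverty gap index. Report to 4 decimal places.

Below the line: €50, €75, €105, €115, €120 (q = 5 of N = 11).
Relative gaps: (123−50)/123 = 0.5935; (123−75)/123 = 0.3902; (123−105)/123 = 0.1463; (123−115)/123 = 0.0650; (123−120)/123 = 0.0244.
Sum of shortfalls = 1.219512; P₁ averages over all N: 1.219512 / 11 = 0.1109.

0.1109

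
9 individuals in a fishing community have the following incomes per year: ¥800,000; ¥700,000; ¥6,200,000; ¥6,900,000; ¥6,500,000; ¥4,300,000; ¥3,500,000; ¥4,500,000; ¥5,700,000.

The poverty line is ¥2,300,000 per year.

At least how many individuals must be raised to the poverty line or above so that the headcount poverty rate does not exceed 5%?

2 of the 9 individuals are poor, so H = 2/9 = 0.222.
A headcount ratio of at most 5% allows at most ⌊0.05 × 9⌋ = 0 poor individuals.
So at least 2 − 0 = 2 must be lifted.

2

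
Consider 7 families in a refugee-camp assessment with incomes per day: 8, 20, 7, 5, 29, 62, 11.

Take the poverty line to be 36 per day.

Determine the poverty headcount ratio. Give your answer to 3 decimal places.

0.857

6 of the 7 families have income below 36.
H = 6/7 = 0.857.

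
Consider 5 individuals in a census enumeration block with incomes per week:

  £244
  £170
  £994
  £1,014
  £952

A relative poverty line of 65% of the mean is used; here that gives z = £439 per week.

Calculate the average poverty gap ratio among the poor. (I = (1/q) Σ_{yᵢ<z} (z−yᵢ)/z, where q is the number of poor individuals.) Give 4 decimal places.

Poor units: £170, £244 (q = 2 of N = 5).
Shortfall ratios (z−y)/z: 0.6128, 0.4442; sum = 1.056948.
The income-gap ratio divides by q (the poor only): 1.056948 / 2 = 0.5285.

0.5285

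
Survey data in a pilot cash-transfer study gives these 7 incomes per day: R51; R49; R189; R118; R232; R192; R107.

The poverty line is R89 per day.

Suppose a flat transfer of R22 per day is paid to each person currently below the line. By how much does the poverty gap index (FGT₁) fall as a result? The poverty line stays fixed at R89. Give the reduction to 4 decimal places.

0.0706

Before: below the line — R49, R51; poverty gap index (FGT₁) = 0.125201.
After the R22 transfer: below the line — R71, R73; poverty gap index (FGT₁) = 0.054575.
Reduction = 0.125201 − 0.054575 = 0.0706.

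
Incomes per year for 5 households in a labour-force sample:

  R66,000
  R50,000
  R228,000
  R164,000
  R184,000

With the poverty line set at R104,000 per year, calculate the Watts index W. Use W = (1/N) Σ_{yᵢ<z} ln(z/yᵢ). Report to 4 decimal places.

Poor units: R50,000, R66,000 (q = 2 of N = 5).
Log gaps: ln(104000/50000) = 0.7324; ln(104000/66000) = 0.4547.
W = 1.187104 / 5 = 0.2374.

0.2374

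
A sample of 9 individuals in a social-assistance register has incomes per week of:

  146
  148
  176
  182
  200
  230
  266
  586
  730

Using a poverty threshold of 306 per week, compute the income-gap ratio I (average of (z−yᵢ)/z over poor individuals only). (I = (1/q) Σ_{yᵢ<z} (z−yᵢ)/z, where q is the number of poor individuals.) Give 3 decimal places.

0.371

Below the line: 146, 148, 176, 182, 200, 230, 266 (q = 7 of N = 9).
Shortfall ratios (z−y)/z: 0.5229, 0.5163, 0.4248, 0.4052, 0.3464, 0.2484, 0.1307; sum = 2.594771.
The income-gap ratio divides by q (the poor only): 2.594771 / 7 = 0.371.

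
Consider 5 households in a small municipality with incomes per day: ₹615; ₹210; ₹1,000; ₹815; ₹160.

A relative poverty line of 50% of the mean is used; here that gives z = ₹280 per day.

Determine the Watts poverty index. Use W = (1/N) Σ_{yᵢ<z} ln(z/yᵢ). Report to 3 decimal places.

0.169

Below the line: ₹160, ₹210 (q = 2 of N = 5).
ln(z/y) terms: ln(280/160) = 0.5596; ln(280/210) = 0.2877.
W = 0.847298 / 5 = 0.169.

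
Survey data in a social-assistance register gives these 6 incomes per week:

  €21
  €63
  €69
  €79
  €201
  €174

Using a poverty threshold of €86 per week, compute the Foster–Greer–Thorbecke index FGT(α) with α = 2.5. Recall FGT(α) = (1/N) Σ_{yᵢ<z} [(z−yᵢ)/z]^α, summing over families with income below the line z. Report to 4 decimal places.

0.0921

Incomes under z: €21, €63, €69, €79 (q = 4 of N = 6).
Gap ratios (z−y)/z: (86−21)/86 = 0.7558; (86−63)/86 = 0.2674; (86−69)/86 = 0.1977; (86−79)/86 = 0.0814.
Raised to α = 2.5: 0.49663; 0.03699; 0.01737; 0.00189.
Sum = 0.552887; FGT(2.5) = 0.552887 / 6 = 0.0921.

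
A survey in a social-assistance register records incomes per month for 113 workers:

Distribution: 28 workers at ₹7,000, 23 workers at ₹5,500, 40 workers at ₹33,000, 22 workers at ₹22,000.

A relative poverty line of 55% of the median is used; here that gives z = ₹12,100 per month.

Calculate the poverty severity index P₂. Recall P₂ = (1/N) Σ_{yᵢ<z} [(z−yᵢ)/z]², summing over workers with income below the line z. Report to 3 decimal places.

0.105

Below the line: 23×₹5,500, 28×₹7,000 (q = 51 of N = 113).
Normalized shortfalls: (12100−5500)/12100 = 0.5455 (×23); (12100−7000)/12100 = 0.4215 (×28).
Squared: 0.2975 (×23); 0.1777 (×28).
Sum = 11.817226; P₂ = 11.817226 / 113 = 0.105.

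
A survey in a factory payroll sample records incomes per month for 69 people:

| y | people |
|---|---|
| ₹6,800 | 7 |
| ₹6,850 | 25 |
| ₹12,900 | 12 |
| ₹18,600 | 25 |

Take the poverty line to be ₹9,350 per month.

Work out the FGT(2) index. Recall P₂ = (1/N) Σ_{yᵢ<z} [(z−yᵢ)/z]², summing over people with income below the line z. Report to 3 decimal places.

Incomes under z: 7×₹6,800, 25×₹6,850 (q = 32 of N = 69).
Gap ratios (z−y)/z: (9350−6800)/9350 = 0.2727 (×7); (9350−6850)/9350 = 0.2674 (×25).
Squared: 0.0744 (×7); 0.0715 (×25).
Sum = 2.307958; P₂ = 2.307958 / 69 = 0.033.

0.033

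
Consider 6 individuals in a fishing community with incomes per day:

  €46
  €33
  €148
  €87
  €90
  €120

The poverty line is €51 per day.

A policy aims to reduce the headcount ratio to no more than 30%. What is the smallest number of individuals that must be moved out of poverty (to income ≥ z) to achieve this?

2 of the 6 individuals are poor, so H = 2/6 = 0.333.
A headcount ratio of at most 30% allows at most ⌊0.30 × 6⌋ = 1 poor individuals.
So at least 2 − 1 = 1 must be lifted.

1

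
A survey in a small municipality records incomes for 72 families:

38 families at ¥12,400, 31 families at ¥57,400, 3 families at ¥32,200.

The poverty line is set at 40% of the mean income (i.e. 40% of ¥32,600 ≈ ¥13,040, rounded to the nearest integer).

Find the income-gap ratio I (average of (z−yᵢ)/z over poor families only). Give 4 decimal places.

0.0491

Below the line: 38×¥12,400 (q = 38 of N = 72).
Shortfall ratios (z−y)/z: 0.0491 (×38); sum = 1.865031.
The income-gap ratio divides by q (the poor only): 1.865031 / 38 = 0.0491.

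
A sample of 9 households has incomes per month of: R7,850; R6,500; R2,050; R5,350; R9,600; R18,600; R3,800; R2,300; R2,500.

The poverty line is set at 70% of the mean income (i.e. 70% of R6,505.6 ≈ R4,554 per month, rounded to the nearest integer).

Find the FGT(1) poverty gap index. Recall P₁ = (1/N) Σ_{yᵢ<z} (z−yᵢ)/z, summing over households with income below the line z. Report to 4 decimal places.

0.1846

Below z: R2,050, R2,300, R2,500, R3,800 (q = 4 of N = 9).
Gap ratios (z−y)/z: (4554−2050)/4554 = 0.5498; (4554−2300)/4554 = 0.4949; (4554−2500)/4554 = 0.4510; (4554−3800)/4554 = 0.1656.
Σ = 1.661397. Dividing by the full population N = 9 gives P₁ = 0.1846.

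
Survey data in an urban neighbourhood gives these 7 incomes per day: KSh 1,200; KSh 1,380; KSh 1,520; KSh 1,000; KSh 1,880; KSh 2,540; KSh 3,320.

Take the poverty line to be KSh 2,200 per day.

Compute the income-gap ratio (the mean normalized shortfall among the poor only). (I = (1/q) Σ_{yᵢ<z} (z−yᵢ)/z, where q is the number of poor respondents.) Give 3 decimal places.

0.365

Incomes under z: KSh 1,000, KSh 1,200, KSh 1,380, KSh 1,520, KSh 1,880 (q = 5 of N = 7).
Relative gaps: 0.5455, 0.4545, 0.3727, 0.3091, 0.1455; sum = 1.827273.
I averages over the q = 5 poor units only: 1.827273 / 5 = 0.365.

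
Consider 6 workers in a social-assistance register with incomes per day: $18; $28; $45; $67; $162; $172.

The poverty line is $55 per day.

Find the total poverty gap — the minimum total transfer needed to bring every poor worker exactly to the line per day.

$74

Incomes under z: $18, $28, $45 (q = 3 of N = 6).
Individual gaps: 55−18 = 37; 55−28 = 27; 55−45 = 10.
Aggregate gap = $74.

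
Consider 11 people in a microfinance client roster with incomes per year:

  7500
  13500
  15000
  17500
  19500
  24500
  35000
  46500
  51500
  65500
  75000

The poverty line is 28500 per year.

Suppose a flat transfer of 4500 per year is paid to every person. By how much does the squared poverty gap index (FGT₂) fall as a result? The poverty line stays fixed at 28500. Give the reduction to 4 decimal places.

Before: below the line — 7500, 13500, 15000, 17500, 19500, 24500; squared poverty gap index (FGT₂) = 0.119337.
After the 4500 transfer: below the line — 12000, 18000, 19500, 22000, 24000; squared poverty gap index (FGT₂) = 0.058871.
Reduction = 0.119337 − 0.058871 = 0.0605.

0.0605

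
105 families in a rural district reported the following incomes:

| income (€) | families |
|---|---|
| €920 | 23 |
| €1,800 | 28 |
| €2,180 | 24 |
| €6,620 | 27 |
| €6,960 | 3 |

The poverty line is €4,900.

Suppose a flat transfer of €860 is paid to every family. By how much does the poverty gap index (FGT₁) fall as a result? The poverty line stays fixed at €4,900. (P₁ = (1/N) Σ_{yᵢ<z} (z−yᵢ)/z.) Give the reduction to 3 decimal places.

0.125

Before: below the line — 23×€920, 28×€1,800, 24×€2,180; poverty gap index (FGT₁) = 0.47351.
After the €860 transfer: below the line — 23×€1,780, 28×€2,660, 24×€3,040; poverty gap index (FGT₁) = 0.34814.
Reduction = 0.47351 − 0.34814 = 0.125.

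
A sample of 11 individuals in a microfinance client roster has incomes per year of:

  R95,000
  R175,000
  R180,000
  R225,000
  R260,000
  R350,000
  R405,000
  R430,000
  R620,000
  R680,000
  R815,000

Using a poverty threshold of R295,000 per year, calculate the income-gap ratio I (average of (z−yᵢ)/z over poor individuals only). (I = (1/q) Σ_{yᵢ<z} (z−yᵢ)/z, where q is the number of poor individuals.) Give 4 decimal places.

0.3661

Incomes under z: R95,000, R175,000, R180,000, R225,000, R260,000 (q = 5 of N = 11).
Relative gaps: 0.6780, 0.4068, 0.3898, 0.2373, 0.1186; sum = 1.830508.
I averages over the q = 5 poor units only: 1.830508 / 5 = 0.3661.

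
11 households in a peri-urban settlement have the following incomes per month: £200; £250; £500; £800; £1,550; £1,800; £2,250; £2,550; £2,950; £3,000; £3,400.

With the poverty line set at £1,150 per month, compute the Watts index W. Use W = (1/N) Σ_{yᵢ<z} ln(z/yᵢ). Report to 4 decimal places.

0.4065

Incomes under z: £200, £250, £500, £800 (q = 4 of N = 11).
ln(z/y) terms: ln(1150/200) = 1.7492; ln(1150/250) = 1.5261; ln(1150/500) = 0.8329; ln(1150/800) = 0.3629.
W = 4.471071 / 11 = 0.4065.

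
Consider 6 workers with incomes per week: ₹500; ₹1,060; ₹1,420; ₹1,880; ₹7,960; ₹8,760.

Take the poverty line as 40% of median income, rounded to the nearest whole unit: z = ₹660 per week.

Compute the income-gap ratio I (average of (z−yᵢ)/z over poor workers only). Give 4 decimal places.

0.2424

Below the line: ₹500 (q = 1 of N = 6).
Relative gaps: 0.2424; sum = 0.242424.
I averages over the q = 1 poor units only: 0.242424 / 1 = 0.2424.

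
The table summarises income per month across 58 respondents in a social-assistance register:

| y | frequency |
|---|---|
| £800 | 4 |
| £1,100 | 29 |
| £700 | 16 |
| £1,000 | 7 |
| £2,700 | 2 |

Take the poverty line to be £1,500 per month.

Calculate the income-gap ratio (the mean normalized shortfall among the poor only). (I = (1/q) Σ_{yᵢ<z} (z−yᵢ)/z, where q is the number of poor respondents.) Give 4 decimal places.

Below the line: 16×£700, 4×£800, 7×£1,000, 29×£1,100 (q = 56 of N = 58).
Shortfall ratios (z−y)/z: 0.5333 (×16), 0.4667 (×4), 0.3333 (×7), 0.2667 (×29); sum = 20.466667.
The income-gap ratio divides by q (the poor only): 20.466667 / 56 = 0.3655.

0.3655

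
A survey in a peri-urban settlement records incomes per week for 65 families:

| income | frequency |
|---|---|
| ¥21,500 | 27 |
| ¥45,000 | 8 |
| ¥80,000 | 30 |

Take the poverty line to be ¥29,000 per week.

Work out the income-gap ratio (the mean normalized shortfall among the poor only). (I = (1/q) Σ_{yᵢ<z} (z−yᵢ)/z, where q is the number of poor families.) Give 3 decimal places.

Below the line: 27×¥21,500 (q = 27 of N = 65).
Relative gaps: 0.2586 (×27); sum = 6.982759.
The income-gap ratio divides by q (the poor only): 6.982759 / 27 = 0.259.

0.259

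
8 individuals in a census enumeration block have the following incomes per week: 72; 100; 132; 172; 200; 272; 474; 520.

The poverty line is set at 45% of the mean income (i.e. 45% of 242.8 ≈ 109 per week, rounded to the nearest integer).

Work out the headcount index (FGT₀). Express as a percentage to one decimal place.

25.0%

2 of the 8 individuals have income below 109.
H = 2/8 = 25.0%.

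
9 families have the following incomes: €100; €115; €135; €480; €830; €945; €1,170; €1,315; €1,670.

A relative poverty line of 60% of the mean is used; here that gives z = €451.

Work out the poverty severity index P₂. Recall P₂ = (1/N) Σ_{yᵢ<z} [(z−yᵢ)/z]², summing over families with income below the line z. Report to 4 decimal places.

Below the line: €100, €115, €135 (q = 3 of N = 9).
Gap ratios (z−y)/z: (451−100)/451 = 0.7783; (451−115)/451 = 0.7450; (451−135)/451 = 0.7007.
Squared: 0.6057; 0.5550; 0.4909.
Sum = 1.651678; P₂ = 1.651678 / 9 = 0.1835.

0.1835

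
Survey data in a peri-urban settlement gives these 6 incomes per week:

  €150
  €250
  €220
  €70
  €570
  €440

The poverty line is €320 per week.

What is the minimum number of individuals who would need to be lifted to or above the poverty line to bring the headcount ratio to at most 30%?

3

4 of the 6 individuals are poor, so H = 4/6 = 0.667.
A headcount ratio of at most 30% allows at most ⌊0.30 × 6⌋ = 1 poor individuals.
So at least 4 − 1 = 3 must be lifted.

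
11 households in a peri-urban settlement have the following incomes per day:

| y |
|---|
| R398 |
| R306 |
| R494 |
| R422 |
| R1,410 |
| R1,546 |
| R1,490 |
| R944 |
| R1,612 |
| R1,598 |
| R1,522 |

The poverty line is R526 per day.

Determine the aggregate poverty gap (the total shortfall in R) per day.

R484

Poor units: R306, R398, R422, R494 (q = 4 of N = 11).
Individual gaps: 526−306 = 220; 526−398 = 128; 526−422 = 104; 526−494 = 32.
Aggregate gap = R484.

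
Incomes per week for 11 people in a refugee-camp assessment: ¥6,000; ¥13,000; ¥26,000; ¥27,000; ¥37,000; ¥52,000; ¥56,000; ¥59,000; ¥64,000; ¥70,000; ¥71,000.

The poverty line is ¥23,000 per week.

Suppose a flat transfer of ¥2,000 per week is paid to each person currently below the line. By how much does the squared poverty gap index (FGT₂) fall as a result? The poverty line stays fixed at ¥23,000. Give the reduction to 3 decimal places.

0.017

Before: below the line — ¥6,000, ¥13,000; squared poverty gap index (FGT₂) = 0.06685.
After the ¥2,000 transfer: below the line — ¥8,000, ¥15,000; squared poverty gap index (FGT₂) = 0.04966.
Reduction = 0.06685 − 0.04966 = 0.017.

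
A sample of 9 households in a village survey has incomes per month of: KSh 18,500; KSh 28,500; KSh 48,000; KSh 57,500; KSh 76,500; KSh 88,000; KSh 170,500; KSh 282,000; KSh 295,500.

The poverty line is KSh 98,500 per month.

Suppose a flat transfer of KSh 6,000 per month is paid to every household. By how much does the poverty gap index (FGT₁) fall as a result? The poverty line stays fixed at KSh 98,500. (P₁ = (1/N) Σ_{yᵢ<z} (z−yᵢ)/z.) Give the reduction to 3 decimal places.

Before: below the line — KSh 18,500, KSh 28,500, KSh 48,000, KSh 57,500, KSh 76,500, KSh 88,000; poverty gap index (FGT₁) = 0.30908.
After the KSh 6,000 transfer: below the line — KSh 24,500, KSh 34,500, KSh 54,000, KSh 63,500, KSh 82,500, KSh 94,000; poverty gap index (FGT₁) = 0.26847.
Reduction = 0.30908 − 0.26847 = 0.041.

0.041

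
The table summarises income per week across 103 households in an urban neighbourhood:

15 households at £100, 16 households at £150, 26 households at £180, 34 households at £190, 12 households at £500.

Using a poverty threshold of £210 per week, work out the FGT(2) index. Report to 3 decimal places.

Incomes under z: 15×£100, 16×£150, 26×£180, 34×£190 (q = 91 of N = 103).
Gap ratios (z−y)/z: (210−100)/210 = 0.5238 (×15); (210−150)/210 = 0.2857 (×16); (210−180)/210 = 0.1429 (×26); (210−190)/210 = 0.0952 (×34).
Squared: 0.2744 (×15); 0.0816 (×16); 0.0204 (×26); 0.0091 (×34).
Sum = 6.260771; P₂ = 6.260771 / 103 = 0.061.

0.061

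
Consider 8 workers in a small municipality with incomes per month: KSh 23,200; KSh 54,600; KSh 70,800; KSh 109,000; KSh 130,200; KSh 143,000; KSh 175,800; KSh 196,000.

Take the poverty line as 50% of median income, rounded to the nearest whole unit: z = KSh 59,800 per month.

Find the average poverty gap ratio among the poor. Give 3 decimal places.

Incomes under z: KSh 23,200, KSh 54,600 (q = 2 of N = 8).
Relative gaps: 0.6120, 0.0870; sum = 0.698997.
The income-gap ratio divides by q (the poor only): 0.698997 / 2 = 0.349.

0.349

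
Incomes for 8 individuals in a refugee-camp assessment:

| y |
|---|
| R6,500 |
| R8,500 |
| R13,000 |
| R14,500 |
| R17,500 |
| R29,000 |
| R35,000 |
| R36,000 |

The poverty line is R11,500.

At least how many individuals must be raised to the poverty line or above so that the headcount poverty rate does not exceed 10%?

2

Currently q = 2 of N = 8 are below the line (H = 0.250).
A headcount ratio of at most 10% allows at most ⌊0.10 × 8⌋ = 0 poor individuals.
So at least 2 − 0 = 2 must be lifted.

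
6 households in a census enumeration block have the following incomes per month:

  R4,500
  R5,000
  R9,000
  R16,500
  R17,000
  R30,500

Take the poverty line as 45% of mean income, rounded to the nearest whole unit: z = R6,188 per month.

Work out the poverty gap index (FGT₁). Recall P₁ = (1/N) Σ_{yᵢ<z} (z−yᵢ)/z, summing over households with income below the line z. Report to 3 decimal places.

0.077

Below the line: R4,500, R5,000 (q = 2 of N = 6).
Shortfall ratios: (6188−4500)/6188 = 0.2728; (6188−5000)/6188 = 0.1920.
Sum of shortfalls = 0.464771; P₁ averages over all N: 0.464771 / 6 = 0.077.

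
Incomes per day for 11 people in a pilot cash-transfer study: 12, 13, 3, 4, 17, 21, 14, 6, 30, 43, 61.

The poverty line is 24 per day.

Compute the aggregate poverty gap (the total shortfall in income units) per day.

Incomes under z: 3, 4, 6, 12, 13, 14, 17, 21 (q = 8 of N = 11).
Individual gaps: 24−3 = 21; 24−4 = 20; 24−6 = 18; 24−12 = 12; 24−13 = 11; 24−14 = 10; 24−17 = 7; 24−21 = 3.
Aggregate gap = 102.

102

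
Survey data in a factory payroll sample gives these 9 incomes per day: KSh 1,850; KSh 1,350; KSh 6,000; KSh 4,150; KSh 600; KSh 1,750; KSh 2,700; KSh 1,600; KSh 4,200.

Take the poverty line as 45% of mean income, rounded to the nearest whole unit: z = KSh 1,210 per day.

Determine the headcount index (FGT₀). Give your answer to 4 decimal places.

1 of the 9 individuals have income below KSh 1,210.
H = 1/9 = 0.1111.

0.1111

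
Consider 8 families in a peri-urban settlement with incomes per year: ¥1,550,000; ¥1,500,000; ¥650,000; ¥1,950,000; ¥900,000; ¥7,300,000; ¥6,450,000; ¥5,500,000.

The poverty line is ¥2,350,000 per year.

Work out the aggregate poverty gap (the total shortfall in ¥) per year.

¥5,200,000

Below the line: ¥650,000, ¥900,000, ¥1,500,000, ¥1,550,000, ¥1,950,000 (q = 5 of N = 8).
Individual gaps: 2350000−650000 = 1700000; 2350000−900000 = 1450000; 2350000−1500000 = 850000; 2350000−1550000 = 800000; 2350000−1950000 = 400000.
Aggregate gap = ¥5,200,000.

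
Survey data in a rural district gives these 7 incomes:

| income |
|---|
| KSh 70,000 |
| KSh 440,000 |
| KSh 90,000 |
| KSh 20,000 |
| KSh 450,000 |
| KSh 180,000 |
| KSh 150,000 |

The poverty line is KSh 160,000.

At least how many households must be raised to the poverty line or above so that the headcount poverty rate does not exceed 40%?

Currently q = 4 of N = 7 are below the line (H = 0.571).
A headcount ratio of at most 40% allows at most ⌊0.40 × 7⌋ = 2 poor households.
So at least 4 − 2 = 2 must be lifted.

2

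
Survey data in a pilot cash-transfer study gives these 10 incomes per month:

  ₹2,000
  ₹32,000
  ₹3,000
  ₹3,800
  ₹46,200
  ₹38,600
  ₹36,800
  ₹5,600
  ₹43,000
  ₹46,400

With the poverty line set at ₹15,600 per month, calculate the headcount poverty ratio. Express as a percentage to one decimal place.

40.0%

4 of the 10 families have income below ₹15,600.
H = 4/10 = 40.0%.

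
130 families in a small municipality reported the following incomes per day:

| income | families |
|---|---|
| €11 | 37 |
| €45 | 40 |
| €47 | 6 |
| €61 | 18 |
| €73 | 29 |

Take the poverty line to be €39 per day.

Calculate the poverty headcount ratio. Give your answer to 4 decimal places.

0.2846

37 of the 130 families have income below €39.
H = 37/130 = 0.2846.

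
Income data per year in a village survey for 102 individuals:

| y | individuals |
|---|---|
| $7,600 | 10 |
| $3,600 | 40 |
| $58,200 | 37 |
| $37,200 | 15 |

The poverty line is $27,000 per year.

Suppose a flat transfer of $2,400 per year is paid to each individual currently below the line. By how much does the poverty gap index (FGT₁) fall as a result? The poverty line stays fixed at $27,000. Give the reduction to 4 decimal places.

0.0436

Before: below the line — 40×$3,600, 10×$7,600; poverty gap index (FGT₁) = 0.410312.
After the $2,400 transfer: below the line — 40×$6,000, 10×$10,000; poverty gap index (FGT₁) = 0.366739.
Reduction = 0.410312 − 0.366739 = 0.0436.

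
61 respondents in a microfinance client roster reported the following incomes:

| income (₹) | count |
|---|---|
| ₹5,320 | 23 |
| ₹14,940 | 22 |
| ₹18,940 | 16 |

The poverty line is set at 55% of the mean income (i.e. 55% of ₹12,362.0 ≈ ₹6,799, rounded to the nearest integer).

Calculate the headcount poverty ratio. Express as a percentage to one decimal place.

37.7%

23 of the 61 respondents have income below ₹6,799.
H = 23/61 = 37.7%.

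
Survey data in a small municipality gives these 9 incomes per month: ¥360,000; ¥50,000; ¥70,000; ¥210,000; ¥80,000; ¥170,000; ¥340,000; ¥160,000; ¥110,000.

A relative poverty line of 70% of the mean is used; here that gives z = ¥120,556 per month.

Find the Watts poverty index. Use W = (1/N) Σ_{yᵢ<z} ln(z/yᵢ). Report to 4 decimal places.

Below z: ¥50,000, ¥70,000, ¥80,000, ¥110,000 (q = 4 of N = 9).
Log gaps: ln(120556/50000) = 0.8801; ln(120556/70000) = 0.5436; ln(120556/80000) = 0.4101; ln(120556/110000) = 0.0916.
W = 1.925432 / 9 = 0.2139.

0.2139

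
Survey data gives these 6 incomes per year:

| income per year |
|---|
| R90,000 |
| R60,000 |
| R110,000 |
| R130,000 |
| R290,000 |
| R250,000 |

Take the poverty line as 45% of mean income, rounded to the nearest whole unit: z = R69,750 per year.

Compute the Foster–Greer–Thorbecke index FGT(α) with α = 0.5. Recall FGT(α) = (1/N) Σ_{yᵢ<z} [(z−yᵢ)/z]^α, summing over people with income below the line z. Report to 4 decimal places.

0.0623

Poor units: R60,000 (q = 1 of N = 6).
Gap ratios (z−y)/z: (69750−60000)/69750 = 0.1398.
Raised to α = 0.5: 0.37388.
Sum = 0.373878; FGT(0.5) = 0.373878 / 6 = 0.0623.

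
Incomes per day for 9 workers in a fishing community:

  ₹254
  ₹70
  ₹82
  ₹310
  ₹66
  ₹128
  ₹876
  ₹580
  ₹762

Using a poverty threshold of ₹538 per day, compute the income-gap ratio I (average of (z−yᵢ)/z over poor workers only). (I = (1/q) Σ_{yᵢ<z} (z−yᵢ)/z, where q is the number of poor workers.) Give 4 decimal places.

Poor units: ₹66, ₹70, ₹82, ₹128, ₹254, ₹310 (q = 6 of N = 9).
Shortfall ratios (z−y)/z: 0.8773, 0.8699, 0.8476, 0.7621, 0.5279, 0.4238; sum = 4.308550.
I averages over the q = 6 poor units only: 4.308550 / 6 = 0.7181.

0.7181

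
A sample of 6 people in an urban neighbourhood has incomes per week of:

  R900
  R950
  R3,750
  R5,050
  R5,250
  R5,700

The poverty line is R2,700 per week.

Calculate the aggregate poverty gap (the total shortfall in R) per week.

Below the line: R900, R950 (q = 2 of N = 6).
Individual gaps: 2700−900 = 1800; 2700−950 = 1750.
Aggregate gap = R3,550.

R3,550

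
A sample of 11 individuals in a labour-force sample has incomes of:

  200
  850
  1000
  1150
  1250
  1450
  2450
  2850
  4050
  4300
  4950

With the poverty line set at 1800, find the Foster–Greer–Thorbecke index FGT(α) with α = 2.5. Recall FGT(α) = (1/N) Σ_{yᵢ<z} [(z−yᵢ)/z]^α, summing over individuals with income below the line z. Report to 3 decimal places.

Poor units: 200, 850, 1000, 1150, 1250, 1450 (q = 6 of N = 11).
Relative gaps: (1800−200)/1800 = 0.8889; (1800−850)/1800 = 0.5278; (1800−1000)/1800 = 0.4444; (1800−1150)/1800 = 0.3611; (1800−1250)/1800 = 0.3056; (1800−1450)/1800 = 0.1944.
Raised to α = 2.5: 0.74494; 0.20236; 0.13169; 0.07836; 0.05161; 0.01667.
Sum = 1.225627; FGT(2.5) = 1.225627 / 11 = 0.111.

0.111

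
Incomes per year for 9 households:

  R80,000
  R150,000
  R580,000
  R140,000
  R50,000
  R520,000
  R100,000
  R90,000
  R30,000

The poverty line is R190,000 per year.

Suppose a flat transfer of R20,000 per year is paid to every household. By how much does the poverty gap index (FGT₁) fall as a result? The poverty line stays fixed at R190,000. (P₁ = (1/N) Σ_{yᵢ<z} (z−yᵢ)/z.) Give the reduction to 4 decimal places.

0.0819

Before: below the line — R30,000, R50,000, R80,000, R90,000, R100,000, R140,000, R150,000; poverty gap index (FGT₁) = 0.403509.
After the R20,000 transfer: below the line — R50,000, R70,000, R100,000, R110,000, R120,000, R160,000, R170,000; poverty gap index (FGT₁) = 0.321637.
Reduction = 0.403509 − 0.321637 = 0.0819.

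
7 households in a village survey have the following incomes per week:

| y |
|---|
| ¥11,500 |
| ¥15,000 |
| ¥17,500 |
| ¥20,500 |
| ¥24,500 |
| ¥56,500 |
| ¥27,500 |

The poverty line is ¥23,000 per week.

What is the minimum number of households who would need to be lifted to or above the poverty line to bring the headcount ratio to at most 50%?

1

Currently q = 4 of N = 7 are below the line (H = 0.571).
A headcount ratio of at most 50% allows at most ⌊0.50 × 7⌋ = 3 poor households.
So at least 4 − 3 = 1 must be lifted.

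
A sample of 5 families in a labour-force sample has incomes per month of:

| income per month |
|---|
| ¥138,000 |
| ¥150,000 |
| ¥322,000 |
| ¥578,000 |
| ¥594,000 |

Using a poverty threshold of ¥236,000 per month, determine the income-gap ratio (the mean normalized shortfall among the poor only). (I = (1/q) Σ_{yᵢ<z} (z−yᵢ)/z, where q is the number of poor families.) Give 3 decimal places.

0.390

Poor units: ¥138,000, ¥150,000 (q = 2 of N = 5).
Relative gaps: 0.4153, 0.3644; sum = 0.779661.
I averages over the q = 2 poor units only: 0.779661 / 2 = 0.390.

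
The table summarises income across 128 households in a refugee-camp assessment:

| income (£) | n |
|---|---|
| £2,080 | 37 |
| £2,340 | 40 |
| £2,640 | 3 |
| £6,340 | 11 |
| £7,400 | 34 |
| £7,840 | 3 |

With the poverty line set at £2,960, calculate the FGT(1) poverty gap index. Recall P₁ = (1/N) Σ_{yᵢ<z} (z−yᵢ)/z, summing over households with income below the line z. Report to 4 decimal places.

Below the line: 37×£2,080, 40×£2,340, 3×£2,640 (q = 80 of N = 128).
Shortfall ratios: (2960−2080)/2960 = 0.2973 (×37); (2960−2340)/2960 = 0.2095 (×40); (2960−2640)/2960 = 0.1081 (×3).
Σ = 19.702703. Dividing by the full population N = 128 gives P₁ = 0.1539.

0.1539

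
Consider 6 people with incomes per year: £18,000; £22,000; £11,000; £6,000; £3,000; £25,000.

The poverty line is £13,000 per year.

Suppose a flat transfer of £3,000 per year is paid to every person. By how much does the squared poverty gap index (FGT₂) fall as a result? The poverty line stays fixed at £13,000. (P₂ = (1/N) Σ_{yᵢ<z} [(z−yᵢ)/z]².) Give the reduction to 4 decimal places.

0.0868

Before: below the line — £3,000, £6,000, £11,000; squared poverty gap index (FGT₂) = 0.150888.
After the £3,000 transfer: below the line — £6,000, £9,000; squared poverty gap index (FGT₂) = 0.064103.
Reduction = 0.150888 − 0.064103 = 0.0868.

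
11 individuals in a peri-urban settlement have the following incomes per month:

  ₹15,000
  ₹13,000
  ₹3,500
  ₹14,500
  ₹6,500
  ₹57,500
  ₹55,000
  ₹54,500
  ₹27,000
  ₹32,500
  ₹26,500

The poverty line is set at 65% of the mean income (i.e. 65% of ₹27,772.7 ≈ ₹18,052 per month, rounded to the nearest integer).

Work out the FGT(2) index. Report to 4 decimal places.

0.1095

Below the line: ₹3,500, ₹6,500, ₹13,000, ₹14,500, ₹15,000 (q = 5 of N = 11).
Normalized shortfalls: (18052−3500)/18052 = 0.8061; (18052−6500)/18052 = 0.6399; (18052−13000)/18052 = 0.2799; (18052−14500)/18052 = 0.1968; (18052−15000)/18052 = 0.1691.
Squared: 0.6498; 0.4095; 0.0783; 0.0387; 0.0286.
Sum = 1.204952; P₂ = 1.204952 / 11 = 0.1095.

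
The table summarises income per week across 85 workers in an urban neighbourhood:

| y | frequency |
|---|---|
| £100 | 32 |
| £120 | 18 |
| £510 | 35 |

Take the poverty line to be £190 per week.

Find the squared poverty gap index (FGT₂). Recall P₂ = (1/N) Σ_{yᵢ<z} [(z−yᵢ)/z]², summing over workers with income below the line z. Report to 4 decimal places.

0.1132

Poor units: 32×£100, 18×£120 (q = 50 of N = 85).
Gap ratios (z−y)/z: (190−100)/190 = 0.4737 (×32); (190−120)/190 = 0.3684 (×18).
Squared: 0.2244 (×32); 0.1357 (×18).
Sum = 9.623269; P₂ = 9.623269 / 85 = 0.1132.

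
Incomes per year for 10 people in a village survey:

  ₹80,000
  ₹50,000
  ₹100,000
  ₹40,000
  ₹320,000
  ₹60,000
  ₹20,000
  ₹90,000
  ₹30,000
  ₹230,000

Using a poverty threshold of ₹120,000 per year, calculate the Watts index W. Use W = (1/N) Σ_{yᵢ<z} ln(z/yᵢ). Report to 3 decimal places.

0.672

Incomes under z: ₹20,000, ₹30,000, ₹40,000, ₹50,000, ₹60,000, ₹80,000, ₹90,000, ₹100,000 (q = 8 of N = 10).
ln(z/y) terms: ln(120000/20000) = 1.7918; ln(120000/30000) = 1.3863; ln(120000/40000) = 1.0986; ln(120000/50000) = 0.8755; ln(120000/60000) = 0.6931; ln(120000/80000) = 0.4055; ln(120000/90000) = 0.2877; ln(120000/100000) = 0.1823.
W = 6.720751 / 10 = 0.672.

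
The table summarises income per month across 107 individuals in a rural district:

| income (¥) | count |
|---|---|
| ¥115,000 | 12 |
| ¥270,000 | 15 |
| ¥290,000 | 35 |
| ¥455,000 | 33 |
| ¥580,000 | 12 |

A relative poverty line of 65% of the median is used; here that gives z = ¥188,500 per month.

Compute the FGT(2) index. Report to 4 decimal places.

Below the line: 12×¥115,000 (q = 12 of N = 107).
Gap ratios (z−y)/z: (188500−115000)/188500 = 0.3899 (×12).
Squared: 0.1520 (×12).
Sum = 1.824455; P₂ = 1.824455 / 107 = 0.0171.

0.0171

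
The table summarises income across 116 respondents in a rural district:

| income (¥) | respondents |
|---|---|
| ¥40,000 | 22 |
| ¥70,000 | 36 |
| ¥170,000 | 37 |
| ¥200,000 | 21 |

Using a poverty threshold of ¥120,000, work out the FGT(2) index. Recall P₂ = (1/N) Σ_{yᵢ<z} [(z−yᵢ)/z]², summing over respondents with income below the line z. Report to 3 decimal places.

0.138

Below z: 22×¥40,000, 36×¥70,000 (q = 58 of N = 116).
Relative gaps: (120000−40000)/120000 = 0.6667 (×22); (120000−70000)/120000 = 0.4167 (×36).
Squared: 0.4444 (×22); 0.1736 (×36).
Sum = 16.027778; P₂ = 16.027778 / 116 = 0.138.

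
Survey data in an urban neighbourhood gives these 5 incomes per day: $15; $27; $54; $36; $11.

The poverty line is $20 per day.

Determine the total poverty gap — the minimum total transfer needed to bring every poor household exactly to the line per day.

Poor units: $11, $15 (q = 2 of N = 5).
Individual gaps: 20−11 = 9; 20−15 = 5.
Aggregate gap = $14.

$14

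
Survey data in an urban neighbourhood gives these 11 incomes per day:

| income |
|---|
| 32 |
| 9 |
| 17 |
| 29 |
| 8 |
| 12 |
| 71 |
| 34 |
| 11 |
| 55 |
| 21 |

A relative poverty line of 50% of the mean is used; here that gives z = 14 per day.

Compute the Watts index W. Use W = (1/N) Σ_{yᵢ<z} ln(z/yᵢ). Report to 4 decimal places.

0.1270

Poor units: 8, 9, 11, 12 (q = 4 of N = 11).
ln(z/y) terms: ln(14/8) = 0.5596; ln(14/9) = 0.4418; ln(14/11) = 0.2412; ln(14/12) = 0.1542.
W = 1.396761 / 11 = 0.1270.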